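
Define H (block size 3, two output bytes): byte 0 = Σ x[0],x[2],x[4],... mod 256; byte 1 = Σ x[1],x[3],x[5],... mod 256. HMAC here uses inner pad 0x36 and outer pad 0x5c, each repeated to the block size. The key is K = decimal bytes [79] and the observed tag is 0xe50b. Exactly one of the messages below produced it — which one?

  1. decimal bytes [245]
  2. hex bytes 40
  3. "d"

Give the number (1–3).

Key decimal bytes [79] = 4f is 1 byte ≤ B = 3; zero-pad to 3 bytes: K' = 4f 00 00.
K' ⊕ ipad = 79 36 36; K' ⊕ opad = 13 5c 5c.
m1: inner = H(79 36 36 f5) = af 2b; tag = H(13 5c 5c af 2b) = 9a0b
m2: inner = H(79 36 36 40) = af 76; tag = H(13 5c 5c af 76) = e50b ← matches
m3: inner = H(79 36 36 64) = af 9a; tag = H(13 5c 5c af 9a) = 090b

2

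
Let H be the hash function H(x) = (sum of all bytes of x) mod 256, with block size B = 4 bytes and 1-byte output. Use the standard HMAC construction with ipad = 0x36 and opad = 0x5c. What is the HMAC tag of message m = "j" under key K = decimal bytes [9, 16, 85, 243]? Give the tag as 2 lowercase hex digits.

Key decimal bytes [9, 16, 85, 243] = 09 10 55 f3 is exactly B = 4 bytes: K' = 09 10 55 f3.
K' ⊕ ipad = 3f 26 63 c5.  K' ⊕ opad = 55 4c 09 af.
Inner input = (K'⊕ipad) ∥ m = 3f 26 63 c5 ∥ 6a.
Inner hash: sum = 63+38+99+197+106 = 503; mod 256 = 247 → f7.
Outer input = (K'⊕opad) ∥ inner = 55 4c 09 af ∥ f7.
Outer hash (tag): sum = 85+76+9+175+247 = 592; mod 256 = 80 → 50.

50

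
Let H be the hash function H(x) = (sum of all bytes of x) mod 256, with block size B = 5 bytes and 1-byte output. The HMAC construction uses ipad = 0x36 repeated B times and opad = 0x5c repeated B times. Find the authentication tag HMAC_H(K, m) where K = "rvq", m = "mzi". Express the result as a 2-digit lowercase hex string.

c4

Key "rvq" = 72 76 71 is 3 bytes ≤ B = 5; zero-pad to 5 bytes: K' = 72 76 71 00 00.
K' ⊕ ipad = 44 40 47 36 36.  K' ⊕ opad = 2e 2a 2d 5c 5c.
Inner input = (K'⊕ipad) ∥ m = 44 40 47 36 36 ∥ 6d 7a 69.
Inner hash: sum = 68+64+71+54+54+109+122+105 = 647; mod 256 = 135 → 87.
Outer input = (K'⊕opad) ∥ inner = 2e 2a 2d 5c 5c ∥ 87.
Outer hash (tag): sum = 46+42+45+92+92+135 = 452; mod 256 = 196 → c4.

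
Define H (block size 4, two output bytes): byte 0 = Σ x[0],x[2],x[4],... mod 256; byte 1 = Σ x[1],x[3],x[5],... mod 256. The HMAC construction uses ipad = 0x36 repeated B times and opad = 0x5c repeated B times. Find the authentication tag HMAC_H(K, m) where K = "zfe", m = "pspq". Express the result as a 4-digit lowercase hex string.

Key "zfe" = 7a 66 65 is 3 bytes ≤ B = 4; zero-pad to 4 bytes: K' = 7a 66 65 00.
K' ⊕ ipad = 4c 50 53 36.  K' ⊕ opad = 26 3a 39 5c.
Inner input = (K'⊕ipad) ∥ m = 4c 50 53 36 ∥ 70 73 70 71.
Inner hash: even-index sum = 383 mod 256 = 127; odd-index sum = 362 mod 256 = 106 → 7f 6a.
Outer input = (K'⊕opad) ∥ inner = 26 3a 39 5c ∥ 7f 6a.
Outer hash (tag): even-index sum = 222 mod 256 = 222; odd-index sum = 256 mod 256 = 0 → de 00.

de00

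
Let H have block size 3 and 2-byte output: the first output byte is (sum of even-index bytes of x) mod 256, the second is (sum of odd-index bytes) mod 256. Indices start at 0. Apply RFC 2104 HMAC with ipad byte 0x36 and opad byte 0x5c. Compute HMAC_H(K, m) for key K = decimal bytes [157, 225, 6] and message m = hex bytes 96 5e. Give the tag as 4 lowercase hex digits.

88f6

Key decimal bytes [157, 225, 6] = 9d e1 06 is exactly B = 3 bytes: K' = 9d e1 06.
K' ⊕ ipad = ab d7 30.  K' ⊕ opad = c1 bd 5a.
Inner input = (K'⊕ipad) ∥ m = ab d7 30 ∥ 96 5e.
Inner hash: even-index sum = 313 mod 256 = 57; odd-index sum = 365 mod 256 = 109 → 39 6d.
Outer input = (K'⊕opad) ∥ inner = c1 bd 5a ∥ 39 6d.
Outer hash (tag): even-index sum = 392 mod 256 = 136; odd-index sum = 246 mod 256 = 246 → 88 f6.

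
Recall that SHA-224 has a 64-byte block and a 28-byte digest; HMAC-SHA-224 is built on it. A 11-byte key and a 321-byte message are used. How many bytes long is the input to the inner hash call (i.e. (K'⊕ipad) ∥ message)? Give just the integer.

385

Key is 11 ≤ 64 bytes, zero-padded: |K'| = 64.
Inner input = (K'⊕ipad) ∥ m → 64 + 321 = 385 bytes.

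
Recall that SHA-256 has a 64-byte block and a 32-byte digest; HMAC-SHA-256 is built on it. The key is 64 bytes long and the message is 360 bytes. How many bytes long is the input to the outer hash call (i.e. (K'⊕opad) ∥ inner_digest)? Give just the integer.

Key is 64 ≤ 64 bytes, zero-padded: |K'| = 64.
Outer input = (K'⊕opad) ∥ H(inner) → 64 + 32 = 96 bytes.

96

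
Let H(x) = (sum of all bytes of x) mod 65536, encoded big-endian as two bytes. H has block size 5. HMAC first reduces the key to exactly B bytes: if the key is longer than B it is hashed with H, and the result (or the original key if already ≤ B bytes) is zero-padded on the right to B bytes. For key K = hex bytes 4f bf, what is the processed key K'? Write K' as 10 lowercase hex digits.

Key hex bytes 4f bf is 2 bytes ≤ B = 5; zero-pad to 5 bytes: K' = 4f bf 00 00 00.

4fbf000000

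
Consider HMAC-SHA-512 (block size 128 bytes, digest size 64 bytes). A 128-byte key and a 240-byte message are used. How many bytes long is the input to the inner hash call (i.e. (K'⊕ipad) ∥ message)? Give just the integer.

Key is 128 ≤ 128 bytes, zero-padded: |K'| = 128.
Inner input = (K'⊕ipad) ∥ m → 128 + 240 = 368 bytes.

368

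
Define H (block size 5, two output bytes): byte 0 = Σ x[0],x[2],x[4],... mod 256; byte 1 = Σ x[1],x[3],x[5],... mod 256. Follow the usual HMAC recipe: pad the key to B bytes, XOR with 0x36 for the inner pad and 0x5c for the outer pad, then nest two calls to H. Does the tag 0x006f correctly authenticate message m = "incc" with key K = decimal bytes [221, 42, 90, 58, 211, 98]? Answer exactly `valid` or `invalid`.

Key decimal bytes [221, 42, 90, 58, 211, 98] = dd 2a 5a 3a d3 62 is 6 bytes > B = 5, so hash it first: H(key) = 0a c6, then zero-pad to 5 bytes: K' = 0a c6 00 00 00.
K' ⊕ ipad = 3c f0 36 36 36; K' ⊕ opad = 56 9a 5c 5c 5c.
Inner hash: even-index sum = 377 mod 256 = 121; odd-index sum = 498 mod 256 = 242 → 79 f2.
Outer hash (recomputed tag): even-index sum = 512 mod 256 = 0; odd-index sum = 367 mod 256 = 111 → 00 6f.
Recomputed tag = 006f; claimed = 006f → match.

valid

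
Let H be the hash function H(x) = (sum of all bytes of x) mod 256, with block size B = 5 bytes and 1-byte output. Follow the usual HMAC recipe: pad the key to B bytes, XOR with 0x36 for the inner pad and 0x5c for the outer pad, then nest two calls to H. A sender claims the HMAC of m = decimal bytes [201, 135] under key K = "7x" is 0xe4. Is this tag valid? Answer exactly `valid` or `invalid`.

Key "7x" = 37 78 is 2 bytes ≤ B = 5; zero-pad to 5 bytes: K' = 37 78 00 00 00.
K' ⊕ ipad = 01 4e 36 36 36; K' ⊕ opad = 6b 24 5c 5c 5c.
Inner hash: sum = 1+78+54+54+54+201+135 = 577; mod 256 = 65 → 41.
Outer hash (recomputed tag): sum = 107+36+92+92+92+65 = 484; mod 256 = 228 → e4.
Recomputed tag = e4; claimed = e4 → match.

valid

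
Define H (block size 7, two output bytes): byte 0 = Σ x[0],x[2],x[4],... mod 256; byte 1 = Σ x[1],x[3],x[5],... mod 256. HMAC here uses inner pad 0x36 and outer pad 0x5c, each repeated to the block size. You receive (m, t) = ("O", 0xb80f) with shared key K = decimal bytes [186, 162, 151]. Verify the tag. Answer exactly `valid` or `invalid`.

invalid

Key decimal bytes [186, 162, 151] = ba a2 97 is 3 bytes ≤ B = 7; zero-pad to 7 bytes: K' = ba a2 97 00 00 00 00.
K' ⊕ ipad = 8c 94 a1 36 36 36 36; K' ⊕ opad = e6 fe cb 5c 5c 5c 5c.
Inner hash: even-index sum = 409 mod 256 = 153; odd-index sum = 335 mod 256 = 79 → 99 4f.
Outer hash (recomputed tag): even-index sum = 696 mod 256 = 184; odd-index sum = 591 mod 256 = 79 → b8 4f.
Recomputed tag = b84f; claimed = b80f → mismatch.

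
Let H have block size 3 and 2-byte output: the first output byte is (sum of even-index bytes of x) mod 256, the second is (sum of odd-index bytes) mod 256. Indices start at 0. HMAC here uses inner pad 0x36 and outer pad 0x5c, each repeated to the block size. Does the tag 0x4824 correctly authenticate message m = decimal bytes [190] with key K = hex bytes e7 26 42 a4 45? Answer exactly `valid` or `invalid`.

Key hex bytes e7 26 42 a4 45 is 5 bytes > B = 3, so hash it first: H(key) = 6e ca, then zero-pad to 3 bytes: K' = 6e ca 00.
K' ⊕ ipad = 58 fc 36; K' ⊕ opad = 32 96 5c.
Inner hash: even-index sum = 142 mod 256 = 142; odd-index sum = 442 mod 256 = 186 → 8e ba.
Outer hash (recomputed tag): even-index sum = 328 mod 256 = 72; odd-index sum = 292 mod 256 = 36 → 48 24.
Recomputed tag = 4824; claimed = 4824 → match.

valid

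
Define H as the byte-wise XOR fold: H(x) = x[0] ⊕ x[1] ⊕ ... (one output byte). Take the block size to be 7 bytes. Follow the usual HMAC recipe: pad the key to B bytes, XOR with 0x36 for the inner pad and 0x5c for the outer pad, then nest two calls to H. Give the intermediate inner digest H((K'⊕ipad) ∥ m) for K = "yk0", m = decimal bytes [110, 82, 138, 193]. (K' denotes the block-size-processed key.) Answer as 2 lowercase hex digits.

Key "yk0" = 79 6b 30 is 3 bytes ≤ B = 7; zero-pad to 7 bytes: K' = 79 6b 30 00 00 00 00.
K' ⊕ ipad = 4f 5d 06 36 36 36 36.
Inner input = 4f 5d 06 36 36 36 36 ∥ 6e 52 8a c1.
Inner hash: XOR 4f⊕5d⊕06⊕36⊕36⊕36⊕36⊕6e⊕52⊕8a⊕c1 = 63.

63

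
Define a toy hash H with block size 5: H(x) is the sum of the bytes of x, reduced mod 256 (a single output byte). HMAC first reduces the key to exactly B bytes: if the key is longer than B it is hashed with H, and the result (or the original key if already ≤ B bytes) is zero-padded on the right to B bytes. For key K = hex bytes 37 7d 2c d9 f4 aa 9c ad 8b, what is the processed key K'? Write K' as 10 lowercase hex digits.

|K| = 9 > B = 5, so first hash the key.
H(K): sum = 55+125+44+217+244+170+156+173+139 = 1323; mod 256 = 43 → 2b.
Zero-pad H(K) = 2b to 5 bytes: K' = 2b 00 00 00 00.

2b00000000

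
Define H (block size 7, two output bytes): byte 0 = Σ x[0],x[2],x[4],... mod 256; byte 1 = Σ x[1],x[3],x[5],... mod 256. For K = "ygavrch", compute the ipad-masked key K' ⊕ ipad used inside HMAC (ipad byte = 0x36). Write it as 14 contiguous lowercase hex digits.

4f51574044555e

Key "ygavrch" = 79 67 61 76 72 63 68 is exactly B = 7 bytes: K' = 79 67 61 76 72 63 68.
XOR each byte with 0x36: 79⊕36=4f, 67⊕36=51, 61⊕36=57, 76⊕36=40, 72⊕36=44, 63⊕36=55, 68⊕36=5e.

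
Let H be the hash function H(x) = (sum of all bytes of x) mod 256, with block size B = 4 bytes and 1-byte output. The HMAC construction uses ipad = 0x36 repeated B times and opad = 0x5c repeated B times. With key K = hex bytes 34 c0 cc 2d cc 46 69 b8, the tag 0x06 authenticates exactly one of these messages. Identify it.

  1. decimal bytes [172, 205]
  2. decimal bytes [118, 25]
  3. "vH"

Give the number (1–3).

3

Key hex bytes 34 c0 cc 2d cc 46 69 b8 is 8 bytes > B = 4, so hash it first: H(key) = 20, then zero-pad to 4 bytes: K' = 20 00 00 00.
K' ⊕ ipad = 16 36 36 36; K' ⊕ opad = 7c 5c 5c 5c.
m1: inner = H(16 36 36 36 ac cd) = 31; tag = H(7c 5c 5c 5c 31) = c1
m2: inner = H(16 36 36 36 76 19) = 47; tag = H(7c 5c 5c 5c 47) = d7
m3: inner = H(16 36 36 36 76 48) = 76; tag = H(7c 5c 5c 5c 76) = 06 ← matches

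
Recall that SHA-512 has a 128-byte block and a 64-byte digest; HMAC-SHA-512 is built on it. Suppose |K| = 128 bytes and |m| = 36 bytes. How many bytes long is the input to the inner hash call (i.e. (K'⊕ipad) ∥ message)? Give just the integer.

Key is 128 ≤ 128 bytes, zero-padded: |K'| = 128.
Inner input = (K'⊕ipad) ∥ m → 128 + 36 = 164 bytes.

164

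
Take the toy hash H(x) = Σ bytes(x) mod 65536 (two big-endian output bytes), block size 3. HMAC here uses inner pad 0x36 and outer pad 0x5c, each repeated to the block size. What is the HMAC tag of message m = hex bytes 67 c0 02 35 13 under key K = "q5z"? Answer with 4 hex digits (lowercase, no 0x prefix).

00c5

Key "q5z" = 71 35 7a is exactly B = 3 bytes: K' = 71 35 7a.
K' ⊕ ipad = 47 03 4c.  K' ⊕ opad = 2d 69 26.
Inner input = (K'⊕ipad) ∥ m = 47 03 4c ∥ 67 c0 02 35 13.
Inner hash: sum = 71+3+76+103+192+2+53+19 = 519 → 02 07.
Outer input = (K'⊕opad) ∥ inner = 2d 69 26 ∥ 02 07.
Outer hash (tag): sum = 45+105+38+2+7 = 197 → 00 c5.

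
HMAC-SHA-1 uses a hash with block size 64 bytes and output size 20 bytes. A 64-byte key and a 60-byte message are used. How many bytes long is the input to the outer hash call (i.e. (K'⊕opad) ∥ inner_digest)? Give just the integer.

84

Key is 64 ≤ 64 bytes, zero-padded: |K'| = 64.
Outer input = (K'⊕opad) ∥ H(inner) → 64 + 20 = 84 bytes.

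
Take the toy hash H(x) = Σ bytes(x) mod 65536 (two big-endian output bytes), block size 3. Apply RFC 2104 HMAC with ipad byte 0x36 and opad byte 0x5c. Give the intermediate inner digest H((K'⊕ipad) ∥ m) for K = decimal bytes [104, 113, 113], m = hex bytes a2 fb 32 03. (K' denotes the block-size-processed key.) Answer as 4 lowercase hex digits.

Key decimal bytes [104, 113, 113] = 68 71 71 is exactly B = 3 bytes: K' = 68 71 71.
K' ⊕ ipad = 5e 47 47.
Inner input = 5e 47 47 ∥ a2 fb 32 03.
Inner hash: sum = 94+71+71+162+251+50+3 = 702 → 02 be.

02be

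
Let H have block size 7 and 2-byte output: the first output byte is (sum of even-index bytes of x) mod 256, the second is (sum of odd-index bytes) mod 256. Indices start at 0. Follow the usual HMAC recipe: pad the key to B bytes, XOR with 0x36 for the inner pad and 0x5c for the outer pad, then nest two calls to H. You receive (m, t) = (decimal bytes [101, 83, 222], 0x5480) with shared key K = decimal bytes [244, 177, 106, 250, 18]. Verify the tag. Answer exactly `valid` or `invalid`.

Key decimal bytes [244, 177, 106, 250, 18] = f4 b1 6a fa 12 is 5 bytes ≤ B = 7; zero-pad to 7 bytes: K' = f4 b1 6a fa 12 00 00.
K' ⊕ ipad = c2 87 5c cc 24 36 36; K' ⊕ opad = a8 ed 36 a6 4e 5c 5c.
Inner hash: even-index sum = 459 mod 256 = 203; odd-index sum = 716 mod 256 = 204 → cb cc.
Outer hash (recomputed tag): even-index sum = 596 mod 256 = 84; odd-index sum = 698 mod 256 = 186 → 54 ba.
Recomputed tag = 54ba; claimed = 5480 → mismatch.

invalid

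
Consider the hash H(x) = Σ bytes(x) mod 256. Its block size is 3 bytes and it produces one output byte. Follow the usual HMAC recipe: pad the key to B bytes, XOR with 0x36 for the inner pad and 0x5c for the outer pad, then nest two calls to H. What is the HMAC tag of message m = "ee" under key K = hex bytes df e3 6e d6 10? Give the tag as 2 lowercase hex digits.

58

Key hex bytes df e3 6e d6 10 is 5 bytes > B = 3, so hash it first: H(key) = 16, then zero-pad to 3 bytes: K' = 16 00 00.
K' ⊕ ipad = 20 36 36.  K' ⊕ opad = 4a 5c 5c.
Inner input = (K'⊕ipad) ∥ m = 20 36 36 ∥ 65 65.
Inner hash: sum = 32+54+54+101+101 = 342; mod 256 = 86 → 56.
Outer input = (K'⊕opad) ∥ inner = 4a 5c 5c ∥ 56.
Outer hash (tag): sum = 74+92+92+86 = 344; mod 256 = 88 → 58.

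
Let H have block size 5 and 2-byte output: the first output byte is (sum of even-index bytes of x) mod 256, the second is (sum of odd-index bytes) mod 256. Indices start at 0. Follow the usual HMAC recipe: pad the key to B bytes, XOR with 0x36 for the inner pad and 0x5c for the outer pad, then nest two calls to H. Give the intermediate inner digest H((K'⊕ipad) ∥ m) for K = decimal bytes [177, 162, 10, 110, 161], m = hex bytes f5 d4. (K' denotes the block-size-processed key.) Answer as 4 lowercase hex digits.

2ee1

Key decimal bytes [177, 162, 10, 110, 161] = b1 a2 0a 6e a1 is exactly B = 5 bytes: K' = b1 a2 0a 6e a1.
K' ⊕ ipad = 87 94 3c 58 97.
Inner input = 87 94 3c 58 97 ∥ f5 d4.
Inner hash: even-index sum = 558 mod 256 = 46; odd-index sum = 481 mod 256 = 225 → 2e e1.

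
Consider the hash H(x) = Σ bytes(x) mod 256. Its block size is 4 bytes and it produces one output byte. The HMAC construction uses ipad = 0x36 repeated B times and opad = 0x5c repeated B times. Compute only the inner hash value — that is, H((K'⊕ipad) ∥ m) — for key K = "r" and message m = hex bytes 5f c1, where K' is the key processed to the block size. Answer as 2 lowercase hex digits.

Key "r" = 72 is 1 byte ≤ B = 4; zero-pad to 4 bytes: K' = 72 00 00 00.
K' ⊕ ipad = 44 36 36 36.
Inner input = 44 36 36 36 ∥ 5f c1.
Inner hash: sum = 68+54+54+54+95+193 = 518; mod 256 = 6 → 06.

06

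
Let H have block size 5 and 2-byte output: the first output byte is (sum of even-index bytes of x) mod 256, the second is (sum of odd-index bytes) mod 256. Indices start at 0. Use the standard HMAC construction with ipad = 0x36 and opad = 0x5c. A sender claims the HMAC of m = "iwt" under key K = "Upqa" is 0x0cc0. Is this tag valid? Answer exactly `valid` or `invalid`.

Key "Upqa" = 55 70 71 61 is 4 bytes ≤ B = 5; zero-pad to 5 bytes: K' = 55 70 71 61 00.
K' ⊕ ipad = 63 46 47 57 36; K' ⊕ opad = 09 2c 2d 3d 5c.
Inner hash: even-index sum = 343 mod 256 = 87; odd-index sum = 378 mod 256 = 122 → 57 7a.
Outer hash (recomputed tag): even-index sum = 268 mod 256 = 12; odd-index sum = 192 mod 256 = 192 → 0c c0.
Recomputed tag = 0cc0; claimed = 0cc0 → match.

valid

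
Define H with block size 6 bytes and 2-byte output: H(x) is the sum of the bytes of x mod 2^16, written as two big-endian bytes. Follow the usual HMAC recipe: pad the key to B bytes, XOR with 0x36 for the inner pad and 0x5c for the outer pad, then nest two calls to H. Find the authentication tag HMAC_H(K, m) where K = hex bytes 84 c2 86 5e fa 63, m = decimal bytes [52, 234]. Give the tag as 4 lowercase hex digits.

Key hex bytes 84 c2 86 5e fa 63 is exactly B = 6 bytes: K' = 84 c2 86 5e fa 63.
K' ⊕ ipad = b2 f4 b0 68 cc 55.  K' ⊕ opad = d8 9e da 02 a6 3f.
Inner input = (K'⊕ipad) ∥ m = b2 f4 b0 68 cc 55 ∥ 34 ea.
Inner hash: sum = 178+244+176+104+204+85+52+234 = 1277 → 04 fd.
Outer input = (K'⊕opad) ∥ inner = d8 9e da 02 a6 3f ∥ 04 fd.
Outer hash (tag): sum = 216+158+218+2+166+63+4+253 = 1080 → 04 38.

0438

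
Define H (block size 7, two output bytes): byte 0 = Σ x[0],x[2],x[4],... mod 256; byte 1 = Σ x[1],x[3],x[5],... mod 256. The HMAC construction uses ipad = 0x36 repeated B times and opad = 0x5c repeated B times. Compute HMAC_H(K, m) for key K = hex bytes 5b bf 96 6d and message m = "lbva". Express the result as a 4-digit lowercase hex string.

85ac

Key hex bytes 5b bf 96 6d is 4 bytes ≤ B = 7; zero-pad to 7 bytes: K' = 5b bf 96 6d 00 00 00.
K' ⊕ ipad = 6d 89 a0 5b 36 36 36.  K' ⊕ opad = 07 e3 ca 31 5c 5c 5c.
Inner input = (K'⊕ipad) ∥ m = 6d 89 a0 5b 36 36 36 ∥ 6c 62 76 61.
Inner hash: even-index sum = 572 mod 256 = 60; odd-index sum = 508 mod 256 = 252 → 3c fc.
Outer input = (K'⊕opad) ∥ inner = 07 e3 ca 31 5c 5c 5c ∥ 3c fc.
Outer hash (tag): even-index sum = 645 mod 256 = 133; odd-index sum = 428 mod 256 = 172 → 85 ac.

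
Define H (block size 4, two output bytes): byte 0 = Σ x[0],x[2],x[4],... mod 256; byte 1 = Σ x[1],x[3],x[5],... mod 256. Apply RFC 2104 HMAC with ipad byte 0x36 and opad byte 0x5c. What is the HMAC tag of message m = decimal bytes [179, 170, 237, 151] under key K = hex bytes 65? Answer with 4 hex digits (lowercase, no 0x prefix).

be65

Key hex bytes 65 is 1 byte ≤ B = 4; zero-pad to 4 bytes: K' = 65 00 00 00.
K' ⊕ ipad = 53 36 36 36.  K' ⊕ opad = 39 5c 5c 5c.
Inner input = (K'⊕ipad) ∥ m = 53 36 36 36 ∥ b3 aa ed 97.
Inner hash: even-index sum = 553 mod 256 = 41; odd-index sum = 429 mod 256 = 173 → 29 ad.
Outer input = (K'⊕opad) ∥ inner = 39 5c 5c 5c ∥ 29 ad.
Outer hash (tag): even-index sum = 190 mod 256 = 190; odd-index sum = 357 mod 256 = 101 → be 65.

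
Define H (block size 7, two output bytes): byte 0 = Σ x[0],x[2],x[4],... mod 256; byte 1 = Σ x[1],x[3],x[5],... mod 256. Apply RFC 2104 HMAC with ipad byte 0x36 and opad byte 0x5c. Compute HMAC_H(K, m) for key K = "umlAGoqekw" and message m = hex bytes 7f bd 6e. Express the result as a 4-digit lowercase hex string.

Key "umlAGoqekw" = 75 6d 6c 41 47 6f 71 65 6b 77 is 10 bytes > B = 7, so hash it first: H(key) = 04 f9, then zero-pad to 7 bytes: K' = 04 f9 00 00 00 00 00.
K' ⊕ ipad = 32 cf 36 36 36 36 36.  K' ⊕ opad = 58 a5 5c 5c 5c 5c 5c.
Inner input = (K'⊕ipad) ∥ m = 32 cf 36 36 36 36 36 ∥ 7f bd 6e.
Inner hash: even-index sum = 401 mod 256 = 145; odd-index sum = 552 mod 256 = 40 → 91 28.
Outer input = (K'⊕opad) ∥ inner = 58 a5 5c 5c 5c 5c 5c ∥ 91 28.
Outer hash (tag): even-index sum = 404 mod 256 = 148; odd-index sum = 494 mod 256 = 238 → 94 ee.

94ee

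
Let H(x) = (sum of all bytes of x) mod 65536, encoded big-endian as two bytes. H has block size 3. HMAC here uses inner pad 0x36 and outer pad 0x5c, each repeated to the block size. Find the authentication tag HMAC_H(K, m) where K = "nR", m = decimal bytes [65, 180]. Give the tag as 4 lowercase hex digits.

0184

Key "nR" = 6e 52 is 2 bytes ≤ B = 3; zero-pad to 3 bytes: K' = 6e 52 00.
K' ⊕ ipad = 58 64 36.  K' ⊕ opad = 32 0e 5c.
Inner input = (K'⊕ipad) ∥ m = 58 64 36 ∥ 41 b4.
Inner hash: sum = 88+100+54+65+180 = 487 → 01 e7.
Outer input = (K'⊕opad) ∥ inner = 32 0e 5c ∥ 01 e7.
Outer hash (tag): sum = 50+14+92+1+231 = 388 → 01 84.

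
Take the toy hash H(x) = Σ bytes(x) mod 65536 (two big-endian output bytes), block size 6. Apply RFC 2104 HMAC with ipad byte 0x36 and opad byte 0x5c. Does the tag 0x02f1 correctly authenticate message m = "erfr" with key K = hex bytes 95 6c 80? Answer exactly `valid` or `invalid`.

Key hex bytes 95 6c 80 is 3 bytes ≤ B = 6; zero-pad to 6 bytes: K' = 95 6c 80 00 00 00.
K' ⊕ ipad = a3 5a b6 36 36 36; K' ⊕ opad = c9 30 dc 5c 5c 5c.
Inner hash: sum = 163+90+182+54+54+54+101+114+102+114 = 1028 → 04 04.
Outer hash (recomputed tag): sum = 201+48+220+92+92+92+4+4 = 753 → 02 f1.
Recomputed tag = 02f1; claimed = 02f1 → match.

valid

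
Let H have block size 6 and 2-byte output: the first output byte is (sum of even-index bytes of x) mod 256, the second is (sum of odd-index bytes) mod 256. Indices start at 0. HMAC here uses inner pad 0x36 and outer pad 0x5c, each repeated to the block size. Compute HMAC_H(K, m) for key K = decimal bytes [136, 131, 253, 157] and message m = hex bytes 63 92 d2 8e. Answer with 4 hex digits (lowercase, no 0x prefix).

Key decimal bytes [136, 131, 253, 157] = 88 83 fd 9d is 4 bytes ≤ B = 6; zero-pad to 6 bytes: K' = 88 83 fd 9d 00 00.
K' ⊕ ipad = be b5 cb ab 36 36.  K' ⊕ opad = d4 df a1 c1 5c 5c.
Inner input = (K'⊕ipad) ∥ m = be b5 cb ab 36 36 ∥ 63 92 d2 8e.
Inner hash: even-index sum = 756 mod 256 = 244; odd-index sum = 694 mod 256 = 182 → f4 b6.
Outer input = (K'⊕opad) ∥ inner = d4 df a1 c1 5c 5c ∥ f4 b6.
Outer hash (tag): even-index sum = 709 mod 256 = 197; odd-index sum = 690 mod 256 = 178 → c5 b2.

c5b2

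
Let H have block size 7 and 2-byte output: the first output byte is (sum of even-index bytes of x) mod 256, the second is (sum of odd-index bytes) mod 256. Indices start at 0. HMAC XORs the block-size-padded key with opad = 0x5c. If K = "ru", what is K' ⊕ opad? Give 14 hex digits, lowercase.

Key "ru" = 72 75 is 2 bytes ≤ B = 7; zero-pad to 7 bytes: K' = 72 75 00 00 00 00 00.
XOR each byte with 0x5c: 72⊕5c=2e, 75⊕5c=29, 00⊕5c=5c, 00⊕5c=5c, 00⊕5c=5c, 00⊕5c=5c, 00⊕5c=5c.

2e295c5c5c5c5c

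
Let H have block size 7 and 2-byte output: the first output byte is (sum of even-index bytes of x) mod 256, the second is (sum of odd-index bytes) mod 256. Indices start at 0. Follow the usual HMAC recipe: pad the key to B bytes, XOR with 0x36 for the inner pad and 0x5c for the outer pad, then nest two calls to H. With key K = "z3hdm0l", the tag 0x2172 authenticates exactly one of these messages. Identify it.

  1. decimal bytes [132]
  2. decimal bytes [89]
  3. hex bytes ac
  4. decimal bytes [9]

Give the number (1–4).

Key "z3hdm0l" = 7a 33 68 64 6d 30 6c is exactly B = 7 bytes: K' = 7a 33 68 64 6d 30 6c.
K' ⊕ ipad = 4c 05 5e 52 5b 06 5a; K' ⊕ opad = 26 6f 34 38 31 6c 30.
m1: inner = H(4c 05 5e 52 5b 06 5a 84) = 5f e1; tag = H(26 6f 34 38 31 6c 30 5f e1) = 9c72
m2: inner = H(4c 05 5e 52 5b 06 5a 59) = 5f b6; tag = H(26 6f 34 38 31 6c 30 5f b6) = 7172
m3: inner = H(4c 05 5e 52 5b 06 5a ac) = 5f 09; tag = H(26 6f 34 38 31 6c 30 5f 09) = c472
m4: inner = H(4c 05 5e 52 5b 06 5a 09) = 5f 66; tag = H(26 6f 34 38 31 6c 30 5f 66) = 2172 ← matches

4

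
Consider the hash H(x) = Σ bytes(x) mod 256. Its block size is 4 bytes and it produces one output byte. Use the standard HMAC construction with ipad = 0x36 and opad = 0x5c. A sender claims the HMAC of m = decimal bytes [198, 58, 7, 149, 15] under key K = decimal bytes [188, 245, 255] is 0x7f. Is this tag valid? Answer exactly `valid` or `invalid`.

valid

Key decimal bytes [188, 245, 255] = bc f5 ff is 3 bytes ≤ B = 4; zero-pad to 4 bytes: K' = bc f5 ff 00.
K' ⊕ ipad = 8a c3 c9 36; K' ⊕ opad = e0 a9 a3 5c.
Inner hash: sum = 138+195+201+54+198+58+7+149+15 = 1015; mod 256 = 247 → f7.
Outer hash (recomputed tag): sum = 224+169+163+92+247 = 895; mod 256 = 127 → 7f.
Recomputed tag = 7f; claimed = 7f → match.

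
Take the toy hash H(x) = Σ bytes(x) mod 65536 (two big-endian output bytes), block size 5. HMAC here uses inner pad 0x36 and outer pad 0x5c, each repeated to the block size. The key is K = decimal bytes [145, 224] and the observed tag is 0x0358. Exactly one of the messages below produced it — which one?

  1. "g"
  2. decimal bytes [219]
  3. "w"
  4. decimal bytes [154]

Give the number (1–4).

Key decimal bytes [145, 224] = 91 e0 is 2 bytes ≤ B = 5; zero-pad to 5 bytes: K' = 91 e0 00 00 00.
K' ⊕ ipad = a7 d6 36 36 36; K' ⊕ opad = cd bc 5c 5c 5c.
m1: inner = H(a7 d6 36 36 36 67) = 02 86; tag = H(cd bc 5c 5c 5c 02 86) = 0325
m2: inner = H(a7 d6 36 36 36 db) = 02 fa; tag = H(cd bc 5c 5c 5c 02 fa) = 0399
m3: inner = H(a7 d6 36 36 36 77) = 02 96; tag = H(cd bc 5c 5c 5c 02 96) = 0335
m4: inner = H(a7 d6 36 36 36 9a) = 02 b9; tag = H(cd bc 5c 5c 5c 02 b9) = 0358 ← matches

4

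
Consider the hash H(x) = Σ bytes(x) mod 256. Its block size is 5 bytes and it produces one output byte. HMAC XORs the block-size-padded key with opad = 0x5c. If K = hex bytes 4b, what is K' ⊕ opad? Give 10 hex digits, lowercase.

Key hex bytes 4b is 1 byte ≤ B = 5; zero-pad to 5 bytes: K' = 4b 00 00 00 00.
XOR each byte with 0x5c: 4b⊕5c=17, 00⊕5c=5c, 00⊕5c=5c, 00⊕5c=5c, 00⊕5c=5c.

175c5c5c5c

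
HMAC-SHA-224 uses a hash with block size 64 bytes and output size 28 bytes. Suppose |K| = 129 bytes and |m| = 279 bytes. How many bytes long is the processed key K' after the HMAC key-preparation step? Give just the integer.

Key is 129 > 64 bytes, so it is hashed to 28 bytes then zero-padded to 64: |K'| = 64.

64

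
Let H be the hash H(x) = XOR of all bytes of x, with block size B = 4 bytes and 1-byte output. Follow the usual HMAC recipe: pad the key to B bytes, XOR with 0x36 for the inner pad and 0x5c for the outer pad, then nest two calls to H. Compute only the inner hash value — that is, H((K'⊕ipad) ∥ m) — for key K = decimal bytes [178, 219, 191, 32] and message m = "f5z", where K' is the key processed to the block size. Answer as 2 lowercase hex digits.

Key decimal bytes [178, 219, 191, 32] = b2 db bf 20 is exactly B = 4 bytes: K' = b2 db bf 20.
K' ⊕ ipad = 84 ed 89 16.
Inner input = 84 ed 89 16 ∥ 66 35 7a.
Inner hash: XOR 84⊕ed⊕89⊕16⊕66⊕35⊕7a = df.

df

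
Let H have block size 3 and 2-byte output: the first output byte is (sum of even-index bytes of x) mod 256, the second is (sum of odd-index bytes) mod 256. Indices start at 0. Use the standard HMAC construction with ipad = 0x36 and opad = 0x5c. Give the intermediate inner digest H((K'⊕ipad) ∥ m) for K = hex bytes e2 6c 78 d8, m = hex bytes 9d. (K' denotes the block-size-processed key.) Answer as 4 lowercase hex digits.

Key hex bytes e2 6c 78 d8 is 4 bytes > B = 3, so hash it first: H(key) = 5a 44, then zero-pad to 3 bytes: K' = 5a 44 00.
K' ⊕ ipad = 6c 72 36.
Inner input = 6c 72 36 ∥ 9d.
Inner hash: even-index sum = 162 mod 256 = 162; odd-index sum = 271 mod 256 = 15 → a2 0f.

a20f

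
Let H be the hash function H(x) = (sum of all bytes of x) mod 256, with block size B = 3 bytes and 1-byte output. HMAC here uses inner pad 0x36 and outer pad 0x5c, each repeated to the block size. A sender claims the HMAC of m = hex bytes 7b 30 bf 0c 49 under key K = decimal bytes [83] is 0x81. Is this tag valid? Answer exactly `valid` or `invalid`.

invalid

Key decimal bytes [83] = 53 is 1 byte ≤ B = 3; zero-pad to 3 bytes: K' = 53 00 00.
K' ⊕ ipad = 65 36 36; K' ⊕ opad = 0f 5c 5c.
Inner hash: sum = 101+54+54+123+48+191+12+73 = 656; mod 256 = 144 → 90.
Outer hash (recomputed tag): sum = 15+92+92+144 = 343; mod 256 = 87 → 57.
Recomputed tag = 57; claimed = 81 → mismatch.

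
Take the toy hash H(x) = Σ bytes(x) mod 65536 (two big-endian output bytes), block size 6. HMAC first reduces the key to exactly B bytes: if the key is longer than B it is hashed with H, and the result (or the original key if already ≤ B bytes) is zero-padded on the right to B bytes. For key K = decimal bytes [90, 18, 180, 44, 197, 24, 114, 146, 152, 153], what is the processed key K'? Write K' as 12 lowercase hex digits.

|K| = 10 > B = 6, so first hash the key.
H(K): sum = 90+18+180+44+197+24+114+146+152+153 = 1118 → 04 5e.
Zero-pad H(K) = 04 5e to 6 bytes: K' = 04 5e 00 00 00 00.

045e00000000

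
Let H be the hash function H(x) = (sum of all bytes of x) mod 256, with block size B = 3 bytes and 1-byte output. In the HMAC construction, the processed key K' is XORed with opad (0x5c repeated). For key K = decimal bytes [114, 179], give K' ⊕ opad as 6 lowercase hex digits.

2eef5c

Key decimal bytes [114, 179] = 72 b3 is 2 bytes ≤ B = 3; zero-pad to 3 bytes: K' = 72 b3 00.
XOR each byte with 0x5c: 72⊕5c=2e, b3⊕5c=ef, 00⊕5c=5c.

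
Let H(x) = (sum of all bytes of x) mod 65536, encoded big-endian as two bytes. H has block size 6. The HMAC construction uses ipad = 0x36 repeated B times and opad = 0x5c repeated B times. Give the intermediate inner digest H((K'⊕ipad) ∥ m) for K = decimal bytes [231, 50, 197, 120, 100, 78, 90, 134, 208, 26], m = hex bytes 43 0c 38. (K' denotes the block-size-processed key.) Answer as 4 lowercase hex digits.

0275

Key decimal bytes [231, 50, 197, 120, 100, 78, 90, 134, 208, 26] = e7 32 c5 78 64 4e 5a 86 d0 1a is 10 bytes > B = 6, so hash it first: H(key) = 04 d2, then zero-pad to 6 bytes: K' = 04 d2 00 00 00 00.
K' ⊕ ipad = 32 e4 36 36 36 36.
Inner input = 32 e4 36 36 36 36 ∥ 43 0c 38.
Inner hash: sum = 50+228+54+54+54+54+67+12+56 = 629 → 02 75.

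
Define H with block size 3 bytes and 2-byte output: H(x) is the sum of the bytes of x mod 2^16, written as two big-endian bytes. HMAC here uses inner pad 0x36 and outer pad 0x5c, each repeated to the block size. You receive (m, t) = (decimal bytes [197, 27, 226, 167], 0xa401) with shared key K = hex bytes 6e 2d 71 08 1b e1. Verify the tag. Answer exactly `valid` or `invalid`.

Key hex bytes 6e 2d 71 08 1b e1 is 6 bytes > B = 3, so hash it first: H(key) = 02 10, then zero-pad to 3 bytes: K' = 02 10 00.
K' ⊕ ipad = 34 26 36; K' ⊕ opad = 5e 4c 5c.
Inner hash: sum = 52+38+54+197+27+226+167 = 761 → 02 f9.
Outer hash (recomputed tag): sum = 94+76+92+2+249 = 513 → 02 01.
Recomputed tag = 0201; claimed = a401 → mismatch.

invalid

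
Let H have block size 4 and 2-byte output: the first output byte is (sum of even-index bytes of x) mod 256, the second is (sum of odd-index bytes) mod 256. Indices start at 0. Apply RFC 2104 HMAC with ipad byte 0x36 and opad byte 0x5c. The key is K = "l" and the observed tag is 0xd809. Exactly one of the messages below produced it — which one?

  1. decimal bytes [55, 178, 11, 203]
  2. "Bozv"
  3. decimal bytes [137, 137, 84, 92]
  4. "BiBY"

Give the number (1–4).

Key "l" = 6c is 1 byte ≤ B = 4; zero-pad to 4 bytes: K' = 6c 00 00 00.
K' ⊕ ipad = 5a 36 36 36; K' ⊕ opad = 30 5c 5c 5c.
m1: inner = H(5a 36 36 36 37 b2 0b cb) = d2 e9; tag = H(30 5c 5c 5c d2 e9) = 5ea1
m2: inner = H(5a 36 36 36 42 6f 7a 76) = 4c 51; tag = H(30 5c 5c 5c 4c 51) = d809 ← matches
m3: inner = H(5a 36 36 36 89 89 54 5c) = 6d 51; tag = H(30 5c 5c 5c 6d 51) = f909
m4: inner = H(5a 36 36 36 42 69 42 59) = 14 2e; tag = H(30 5c 5c 5c 14 2e) = a0e6

2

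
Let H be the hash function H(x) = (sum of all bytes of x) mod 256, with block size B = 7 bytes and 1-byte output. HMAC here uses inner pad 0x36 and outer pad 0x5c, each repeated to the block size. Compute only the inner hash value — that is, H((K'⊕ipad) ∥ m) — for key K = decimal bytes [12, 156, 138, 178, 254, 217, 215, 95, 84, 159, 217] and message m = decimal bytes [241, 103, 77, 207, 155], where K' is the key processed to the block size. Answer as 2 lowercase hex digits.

Key decimal bytes [12, 156, 138, 178, 254, 217, 215, 95, 84, 159, 217] = 0c 9c 8a b2 fe d9 d7 5f 54 9f d9 is 11 bytes > B = 7, so hash it first: H(key) = bd, then zero-pad to 7 bytes: K' = bd 00 00 00 00 00 00.
K' ⊕ ipad = 8b 36 36 36 36 36 36.
Inner input = 8b 36 36 36 36 36 36 ∥ f1 67 4d cf 9b.
Inner hash: sum = 139+54+54+54+54+54+54+241+103+77+207+155 = 1246; mod 256 = 222 → de.

de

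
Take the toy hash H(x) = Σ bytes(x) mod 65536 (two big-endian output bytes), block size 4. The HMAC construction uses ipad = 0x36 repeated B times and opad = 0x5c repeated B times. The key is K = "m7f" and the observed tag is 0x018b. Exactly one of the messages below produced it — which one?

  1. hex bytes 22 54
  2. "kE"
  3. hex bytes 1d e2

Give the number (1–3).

Key "m7f" = 6d 37 66 is 3 bytes ≤ B = 4; zero-pad to 4 bytes: K' = 6d 37 66 00.
K' ⊕ ipad = 5b 01 50 36; K' ⊕ opad = 31 6b 3a 5c.
m1: inner = H(5b 01 50 36 22 54) = 01 58; tag = H(31 6b 3a 5c 01 58) = 018b ← matches
m2: inner = H(5b 01 50 36 6b 45) = 01 92; tag = H(31 6b 3a 5c 01 92) = 01c5
m3: inner = H(5b 01 50 36 1d e2) = 01 e1; tag = H(31 6b 3a 5c 01 e1) = 0214

1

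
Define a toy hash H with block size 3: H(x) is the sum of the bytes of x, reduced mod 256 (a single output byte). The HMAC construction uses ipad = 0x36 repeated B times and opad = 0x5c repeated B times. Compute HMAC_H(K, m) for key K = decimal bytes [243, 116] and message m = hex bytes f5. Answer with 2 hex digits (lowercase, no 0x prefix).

Key decimal bytes [243, 116] = f3 74 is 2 bytes ≤ B = 3; zero-pad to 3 bytes: K' = f3 74 00.
K' ⊕ ipad = c5 42 36.  K' ⊕ opad = af 28 5c.
Inner input = (K'⊕ipad) ∥ m = c5 42 36 ∥ f5.
Inner hash: sum = 197+66+54+245 = 562; mod 256 = 50 → 32.
Outer input = (K'⊕opad) ∥ inner = af 28 5c ∥ 32.
Outer hash (tag): sum = 175+40+92+50 = 357; mod 256 = 101 → 65.

65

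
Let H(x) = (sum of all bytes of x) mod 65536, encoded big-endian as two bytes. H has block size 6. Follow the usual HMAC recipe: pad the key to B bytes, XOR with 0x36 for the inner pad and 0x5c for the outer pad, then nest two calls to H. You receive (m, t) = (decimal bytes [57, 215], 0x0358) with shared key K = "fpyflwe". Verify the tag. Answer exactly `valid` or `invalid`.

Key "fpyflwe" = 66 70 79 66 6c 77 65 is 7 bytes > B = 6, so hash it first: H(key) = 02 fd, then zero-pad to 6 bytes: K' = 02 fd 00 00 00 00.
K' ⊕ ipad = 34 cb 36 36 36 36; K' ⊕ opad = 5e a1 5c 5c 5c 5c.
Inner hash: sum = 52+203+54+54+54+54+57+215 = 743 → 02 e7.
Outer hash (recomputed tag): sum = 94+161+92+92+92+92+2+231 = 856 → 03 58.
Recomputed tag = 0358; claimed = 0358 → match.

valid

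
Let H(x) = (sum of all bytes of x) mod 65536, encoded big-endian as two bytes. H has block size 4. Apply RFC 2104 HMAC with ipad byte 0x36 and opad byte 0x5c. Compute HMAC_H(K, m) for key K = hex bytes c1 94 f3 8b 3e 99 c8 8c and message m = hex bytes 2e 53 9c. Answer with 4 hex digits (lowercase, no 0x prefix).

Key hex bytes c1 94 f3 8b 3e 99 c8 8c is 8 bytes > B = 4, so hash it first: H(key) = 04 fe, then zero-pad to 4 bytes: K' = 04 fe 00 00.
K' ⊕ ipad = 32 c8 36 36.  K' ⊕ opad = 58 a2 5c 5c.
Inner input = (K'⊕ipad) ∥ m = 32 c8 36 36 ∥ 2e 53 9c.
Inner hash: sum = 50+200+54+54+46+83+156 = 643 → 02 83.
Outer input = (K'⊕opad) ∥ inner = 58 a2 5c 5c ∥ 02 83.
Outer hash (tag): sum = 88+162+92+92+2+131 = 567 → 02 37.

0237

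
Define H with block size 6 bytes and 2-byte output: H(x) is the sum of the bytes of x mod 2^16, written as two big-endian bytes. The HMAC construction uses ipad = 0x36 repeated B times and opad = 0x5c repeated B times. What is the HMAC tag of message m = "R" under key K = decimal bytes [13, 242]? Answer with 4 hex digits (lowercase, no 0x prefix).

Key decimal bytes [13, 242] = 0d f2 is 2 bytes ≤ B = 6; zero-pad to 6 bytes: K' = 0d f2 00 00 00 00.
K' ⊕ ipad = 3b c4 36 36 36 36.  K' ⊕ opad = 51 ae 5c 5c 5c 5c.
Inner input = (K'⊕ipad) ∥ m = 3b c4 36 36 36 36 ∥ 52.
Inner hash: sum = 59+196+54+54+54+54+82 = 553 → 02 29.
Outer input = (K'⊕opad) ∥ inner = 51 ae 5c 5c 5c 5c ∥ 02 29.
Outer hash (tag): sum = 81+174+92+92+92+92+2+41 = 666 → 02 9a.

029a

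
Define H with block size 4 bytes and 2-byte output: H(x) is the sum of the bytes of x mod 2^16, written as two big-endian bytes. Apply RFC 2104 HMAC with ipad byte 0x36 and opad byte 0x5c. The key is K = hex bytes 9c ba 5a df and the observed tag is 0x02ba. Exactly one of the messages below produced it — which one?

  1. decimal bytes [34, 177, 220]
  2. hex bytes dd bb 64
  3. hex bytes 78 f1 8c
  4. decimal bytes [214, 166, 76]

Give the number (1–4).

Key hex bytes 9c ba 5a df is exactly B = 4 bytes: K' = 9c ba 5a df.
K' ⊕ ipad = aa 8c 6c e9; K' ⊕ opad = c0 e6 06 83.
m1: inner = H(aa 8c 6c e9 22 b1 dc) = 04 3a; tag = H(c0 e6 06 83 04 3a) = 026d
m2: inner = H(aa 8c 6c e9 dd bb 64) = 04 87; tag = H(c0 e6 06 83 04 87) = 02ba ← matches
m3: inner = H(aa 8c 6c e9 78 f1 8c) = 04 80; tag = H(c0 e6 06 83 04 80) = 02b3
m4: inner = H(aa 8c 6c e9 d6 a6 4c) = 04 53; tag = H(c0 e6 06 83 04 53) = 0286

2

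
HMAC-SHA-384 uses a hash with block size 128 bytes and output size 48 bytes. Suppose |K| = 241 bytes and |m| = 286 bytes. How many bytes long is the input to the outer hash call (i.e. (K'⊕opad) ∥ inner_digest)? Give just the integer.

176

Key is 241 > 128 bytes, so it is hashed to 48 bytes then zero-padded to 128: |K'| = 128.
Outer input = (K'⊕opad) ∥ H(inner) → 128 + 48 = 176 bytes.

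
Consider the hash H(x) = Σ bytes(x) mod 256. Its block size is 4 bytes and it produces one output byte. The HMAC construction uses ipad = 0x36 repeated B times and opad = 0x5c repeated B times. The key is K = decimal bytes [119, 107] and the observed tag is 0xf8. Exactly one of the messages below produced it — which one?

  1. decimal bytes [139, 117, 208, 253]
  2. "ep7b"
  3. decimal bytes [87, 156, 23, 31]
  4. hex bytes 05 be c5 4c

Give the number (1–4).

Key decimal bytes [119, 107] = 77 6b is 2 bytes ≤ B = 4; zero-pad to 4 bytes: K' = 77 6b 00 00.
K' ⊕ ipad = 41 5d 36 36; K' ⊕ opad = 2b 37 5c 5c.
m1: inner = H(41 5d 36 36 8b 75 d0 fd) = d7; tag = H(2b 37 5c 5c d7) = f1
m2: inner = H(41 5d 36 36 65 70 37 62) = 78; tag = H(2b 37 5c 5c 78) = 92
m3: inner = H(41 5d 36 36 57 9c 17 1f) = 33; tag = H(2b 37 5c 5c 33) = 4d
m4: inner = H(41 5d 36 36 05 be c5 4c) = de; tag = H(2b 37 5c 5c de) = f8 ← matches

4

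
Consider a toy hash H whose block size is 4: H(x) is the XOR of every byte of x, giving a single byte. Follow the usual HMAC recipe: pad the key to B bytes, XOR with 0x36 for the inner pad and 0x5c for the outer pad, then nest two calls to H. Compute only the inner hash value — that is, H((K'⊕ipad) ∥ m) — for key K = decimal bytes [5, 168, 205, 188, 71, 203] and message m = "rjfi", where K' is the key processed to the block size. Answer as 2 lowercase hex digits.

Key decimal bytes [5, 168, 205, 188, 71, 203] = 05 a8 cd bc 47 cb is 6 bytes > B = 4, so hash it first: H(key) = 50, then zero-pad to 4 bytes: K' = 50 00 00 00.
K' ⊕ ipad = 66 36 36 36.
Inner input = 66 36 36 36 ∥ 72 6a 66 69.
Inner hash: XOR 66⊕36⊕36⊕36⊕72⊕6a⊕66⊕69 = 47.

47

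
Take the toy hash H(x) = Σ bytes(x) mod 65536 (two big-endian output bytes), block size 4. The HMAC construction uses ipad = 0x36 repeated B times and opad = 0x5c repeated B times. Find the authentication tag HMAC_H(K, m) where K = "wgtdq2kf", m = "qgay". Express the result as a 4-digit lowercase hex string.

01fe

Key "wgtdq2kf" = 77 67 74 64 71 32 6b 66 is 8 bytes > B = 4, so hash it first: H(key) = 03 2a, then zero-pad to 4 bytes: K' = 03 2a 00 00.
K' ⊕ ipad = 35 1c 36 36.  K' ⊕ opad = 5f 76 5c 5c.
Inner input = (K'⊕ipad) ∥ m = 35 1c 36 36 ∥ 71 67 61 79.
Inner hash: sum = 53+28+54+54+113+103+97+121 = 623 → 02 6f.
Outer input = (K'⊕opad) ∥ inner = 5f 76 5c 5c ∥ 02 6f.
Outer hash (tag): sum = 95+118+92+92+2+111 = 510 → 01 fe.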